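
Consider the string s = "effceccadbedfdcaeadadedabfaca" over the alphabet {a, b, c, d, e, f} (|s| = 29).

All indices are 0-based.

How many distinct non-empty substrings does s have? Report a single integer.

406

rank | idx | suffix
   0 |  28 | a
   1 |  23 | abfaca
   2 |  26 | aca
   3 |  17 | adadedabfaca
   4 |   7 | adbedfdcaeadadedabfaca
   5 |  19 | adedabfaca
   6 |  15 | aeadadedabfaca
   7 |   9 | bedfdcaeadadedabfaca
   8 |  24 | bfaca
   9 |  27 | ca
  10 |   6 | cadbedfdcaeadadedabfaca
  11 |  14 | caeadadedabfaca
  12 |   5 | ccadbedfdcaeadadedabfaca
  13 |   3 | ceccadbedfdcaeadadedabfaca
  14 |  22 | dabfaca
  15 |  18 | dadedabfaca
  16 |   8 | dbedfdcaeadadedabfaca
  17 |  13 | dcaeadadedabfaca
  18 |  20 | dedabfaca
  19 |  11 | dfdcaeadadedabfaca
  20 |  16 | eadadedabfaca
  21 |   4 | eccadbedfdcaeadadedabfaca
  22 |  21 | edabfaca
  23 |  10 | edfdcaeadadedabfaca
  24 |   0 | effceccadbedfdcaeadadedabfaca
  25 |  25 | faca
  26 |   2 | fceccadbedfdcaeadadedabfaca
  27 |  12 | fdcaeadadedabfaca
  28 |   1 | ffceccadbedfdcaeadadedabfaca

SA = [28, 23, 26, 17, 7, 19, 15, 9, 24, 27, 6, 14, 5, 3, 22, 18, 8, 13, 20, 11, 16, 4, 21, 10, 0, 25, 2, 12, 1]
i: (SA[i-1],SA[i]) lcp shared
  1: (28,23) 1 'a'
  2: (23,26) 1 'a'
  3: (26,17) 1 'a'
  4: (17,7) 2 'ad'
  5: (7,19) 2 'ad'
  6: (19,15) 1 'a'
  7: (15,9) 0 ''
  8: (9,24) 1 'b'
  9: (24,27) 0 ''
  10: (27,6) 2 'ca'
  11: (6,14) 2 'ca'
  12: (14,5) 1 'c'
  13: (5,3) 1 'c'
  14: (3,22) 0 ''
  15: (22,18) 2 'da'
  16: (18,8) 1 'd'
  17: (8,13) 1 'd'
  18: (13,20) 1 'd'
  19: (20,11) 1 'd'
  20: (11,16) 0 ''
  21: (16,4) 1 'e'
  22: (4,21) 1 'e'
  23: (21,10) 2 'ed'
  24: (10,0) 1 'e'
  25: (0,25) 0 ''
  26: (25,2) 1 'f'
  27: (2,12) 1 'f'
  28: (12,1) 1 'f'

n(n+1)/2 = 29·30/2 = 435
Σ LCP = 0 + 1 + 1 + 1 + 2 + 2 + 1 + 0 + 1 + 0 + 2 + 2 + 1 + 1 + 0 + 2 + 1 + 1 + 1 + 1 + 0 + 1 + 1 + 2 + 1 + 0 + 1 + 1 + 1 = 29
distinct = 435 − 29 = 406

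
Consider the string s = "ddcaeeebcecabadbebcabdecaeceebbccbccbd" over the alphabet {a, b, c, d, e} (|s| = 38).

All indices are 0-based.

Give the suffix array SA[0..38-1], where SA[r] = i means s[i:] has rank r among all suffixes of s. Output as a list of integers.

[11, 19, 13, 24, 3, 12, 29, 17, 30, 33, 7, 36, 20, 15, 10, 18, 23, 2, 32, 35, 31, 34, 8, 26, 37, 14, 1, 0, 21, 28, 16, 6, 9, 22, 25, 27, 5, 4]

sorted suffixes:
  #0 SA[0]=11  'abadbebcabdecaeceebbccbccbd'
  #1 SA[1]=19  'abdecaeceebbccbccbd'
  #2 SA[2]=13  'adbebcabdecaeceebbccbccbd'
  #3 SA[3]=24  'aeceebbccbccbd'
  #4 SA[4]=3  'aeeebcecabadbebcabdecaeceebbccbccbd'
  #5 SA[5]=12  'badbebcabdecaeceebbccbccbd'
  #6 SA[6]=29  'bbccbccbd'
  #7 SA[7]=17  'bcabdecaeceebbccbccbd'
  #8 SA[8]=30  'bccbccbd'
  #9 SA[9]=33  'bccbd'
  #10 SA[10]=7  'bcecabadbebcabdecaeceebbccbccbd'
  #11 SA[11]=36  'bd'
  #12 SA[12]=20  'bdecaeceebbccbccbd'
  #13 SA[13]=15  'bebcabdecaeceebbccbccbd'
  #14 SA[14]=10  'cabadbebcabdecaeceebbccbccbd'
  #15 SA[15]=18  'cabdecaeceebbccbccbd'
  #16 SA[16]=23  'caeceebbccbccbd'
  #17 SA[17]=2  'caeeebcecabadbebcabdecaeceebbccbccbd'
  #18 SA[18]=32  'cbccbd'
  #19 SA[19]=35  'cbd'
  #20 SA[20]=31  'ccbccbd'
  #21 SA[21]=34  'ccbd'
  #22 SA[22]=8  'cecabadbebcabdecaeceebbccbccbd'
  #23 SA[23]=26  'ceebbccbccbd'
  #24 SA[24]=37  'd'
  #25 SA[25]=14  'dbebcabdecaeceebbccbccbd'
  #26 SA[26]=1  'dcaeeebcecabadbebcabdecaeceebbccbccbd'
  #27 SA[27]=0  'ddcaeeebcecabadbebcabdecaeceebbccbccbd'
  #28 SA[28]=21  'decaeceebbccbccbd'
  #29 SA[29]=28  'ebbccbccbd'
  #30 SA[30]=16  'ebcabdecaeceebbccbccbd'
  #31 SA[31]=6  'ebcecabadbebcabdecaeceebbccbccbd'
  #32 SA[32]=9  'ecabadbebcabdecaeceebbccbccbd'
  #33 SA[33]=22  'ecaeceebbccbccbd'
  #34 SA[34]=25  'eceebbccbccbd'
  #35 SA[35]=27  'eebbccbccbd'
  #36 SA[36]=5  'eebcecabadbebcabdecaeceebbccbccbd'
  #37 SA[37]=4  'eeebcecabadbebcabdecaeceebbccbccbd'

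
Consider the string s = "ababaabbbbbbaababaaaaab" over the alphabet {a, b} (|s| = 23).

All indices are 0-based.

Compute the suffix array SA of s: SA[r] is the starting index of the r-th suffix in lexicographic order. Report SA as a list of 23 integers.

rank | idx | suffix
   0 |  17 | aaaaab
   1 |  18 | aaaab
   2 |  19 | aaab
   3 |  20 | aab
   4 |  12 | aababaaaaab
   5 |   4 | aabbbbbbaababaaaaab
   6 |  21 | ab
   7 |  15 | abaaaaab
   8 |   2 | abaabbbbbbaababaaaaab
   9 |  13 | ababaaaaab
  10 |   0 | ababaabbbbbbaababaaaaab
  11 |   5 | abbbbbbaababaaaaab
  12 |  22 | b
  13 |  16 | baaaaab
  14 |  11 | baababaaaaab
  15 |   3 | baabbbbbbaababaaaaab
  16 |  14 | babaaaaab
  17 |   1 | babaabbbbbbaababaaaaab
  18 |  10 | bbaababaaaaab
  19 |   9 | bbbaababaaaaab
  20 |   8 | bbbbaababaaaaab
  21 |   7 | bbbbbaababaaaaab
  22 |   6 | bbbbbbaababaaaaab

[17, 18, 19, 20, 12, 4, 21, 15, 2, 13, 0, 5, 22, 16, 11, 3, 14, 1, 10, 9, 8, 7, 6]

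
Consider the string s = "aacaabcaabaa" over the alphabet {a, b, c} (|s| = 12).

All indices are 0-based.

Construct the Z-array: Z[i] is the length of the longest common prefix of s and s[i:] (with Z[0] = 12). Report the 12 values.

[12, 1, 0, 2, 1, 0, 0, 2, 1, 0, 2, 1]

Z[0]=12
i=1: outside box; Z[1]=1 scan→box=[1,2)
i=2: outside box; Z[2]=0
i=3: outside box; Z[3]=2 scan→box=[3,5)
i=4: min(r-i=1, Z[1]=1)=1; Z[4]=1
i=5: outside box; Z[5]=0
i=6: outside box; Z[6]=0
i=7: outside box; Z[7]=2 scan→box=[7,9)
i=8: min(r-i=1, Z[1]=1)=1; Z[8]=1
i=9: outside box; Z[9]=0
i=10: outside box; Z[10]=2 scan→box=[10,12)
i=11: min(r-i=1, Z[1]=1)=1; Z[11]=1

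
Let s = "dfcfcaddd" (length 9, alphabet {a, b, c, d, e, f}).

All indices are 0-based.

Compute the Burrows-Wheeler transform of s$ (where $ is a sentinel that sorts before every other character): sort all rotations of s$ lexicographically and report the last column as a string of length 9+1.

dcffdda$cd

rank  rotation    last
    0  $dfcfcaddd  d
    1  addd$dfcfc  c
    2  caddd$dfcf  f
    3  cfcaddd$df  f
    4  d$dfcfcadd  d
    5  dd$dfcfcad  d
    6  ddd$dfcfca  a
    7  dfcfcaddd$  $
    8  fcaddd$dfc  c
    9  fcfcaddd$d  d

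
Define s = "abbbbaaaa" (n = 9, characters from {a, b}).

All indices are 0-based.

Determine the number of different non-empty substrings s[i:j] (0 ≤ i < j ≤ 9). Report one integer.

32

rank | idx | suffix
   0 |   8 | a
   1 |   7 | aa
   2 |   6 | aaa
   3 |   5 | aaaa
   4 |   0 | abbbbaaaa
   5 |   4 | baaaa
   6 |   3 | bbaaaa
   7 |   2 | bbbaaaa
   8 |   1 | bbbbaaaa

SA = [8, 7, 6, 5, 0, 4, 3, 2, 1]
rank  pair      lcp
   1  s[8:],s[7:]  1  'a'
   2  s[7:],s[6:]  2  'aa'
   3  s[6:],s[5:]  3  'aaa'
   4  s[5:],s[0:]  1  'a'
   5  s[0:],s[4:]  0  ''
   6  s[4:],s[3:]  1  'b'
   7  s[3:],s[2:]  2  'bb'
   8  s[2:],s[1:]  3  'bbb'

n(n+1)/2 = 9·10/2 = 45
Σ LCP = 0 + 1 + 2 + 3 + 1 + 0 + 1 + 2 + 3 = 13
distinct = 45 − 13 = 32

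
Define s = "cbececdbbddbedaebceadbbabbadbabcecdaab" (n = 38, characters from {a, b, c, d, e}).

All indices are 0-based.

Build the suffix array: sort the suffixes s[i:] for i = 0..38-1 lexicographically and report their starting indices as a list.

[35, 36, 23, 29, 26, 19, 14, 37, 22, 28, 25, 21, 24, 7, 16, 30, 8, 1, 11, 0, 33, 5, 17, 31, 3, 34, 13, 27, 20, 6, 10, 9, 18, 15, 32, 4, 2, 12]

sorted suffixes:
  #0 SA[0]=35  'aab'
  #1 SA[1]=36  'ab'
  #2 SA[2]=23  'abbadbabcecdaab'
  #3 SA[3]=29  'abcecdaab'
  #4 SA[4]=26  'adbabcecdaab'
  #5 SA[5]=19  'adbbabbadbabcecdaab'
  #6 SA[6]=14  'aebceadbbabbadbabcecdaab'
  #7 SA[7]=37  'b'
  #8 SA[8]=22  'babbadbabcecdaab'
  #9 SA[9]=28  'babcecdaab'
  #10 SA[10]=25  'badbabcecdaab'
  #11 SA[11]=21  'bbabbadbabcecdaab'
  #12 SA[12]=24  'bbadbabcecdaab'
  #13 SA[13]=7  'bbddbedaebceadbbabbadbabcecdaab'
  #14 SA[14]=16  'bceadbbabbadbabcecdaab'
  #15 SA[15]=30  'bcecdaab'
  #16 SA[16]=8  'bddbedaebceadbbabbadbabcecdaab'
  #17 SA[17]=1  'bececdbbddbedaebceadbbabbadbabcecdaab'
  #18 SA[18]=11  'bedaebceadbbabbadbabcecdaab'
  #19 SA[19]=0  'cbececdbbddbedaebceadbbabbadbabcecdaab'
  #20 SA[20]=33  'cdaab'
  #21 SA[21]=5  'cdbbddbedaebceadbbabbadbabcecdaab'
  #22 SA[22]=17  'ceadbbabbadbabcecdaab'
  #23 SA[23]=31  'cecdaab'
  #24 SA[24]=3  'cecdbbddbedaebceadbbabbadbabcecdaab'
  #25 SA[25]=34  'daab'
  #26 SA[26]=13  'daebceadbbabbadbabcecdaab'
  #27 SA[27]=27  'dbabcecdaab'
  #28 SA[28]=20  'dbbabbadbabcecdaab'
  #29 SA[29]=6  'dbbddbedaebceadbbabbadbabcecdaab'
  #30 SA[30]=10  'dbedaebceadbbabbadbabcecdaab'
  #31 SA[31]=9  'ddbedaebceadbbabbadbabcecdaab'
  #32 SA[32]=18  'eadbbabbadbabcecdaab'
  #33 SA[33]=15  'ebceadbbabbadbabcecdaab'
  #34 SA[34]=32  'ecdaab'
  #35 SA[35]=4  'ecdbbddbedaebceadbbabbadbabcecdaab'
  #36 SA[36]=2  'ececdbbddbedaebceadbbabbadbabcecdaab'
  #37 SA[37]=12  'edaebceadbbabbadbabcecdaab'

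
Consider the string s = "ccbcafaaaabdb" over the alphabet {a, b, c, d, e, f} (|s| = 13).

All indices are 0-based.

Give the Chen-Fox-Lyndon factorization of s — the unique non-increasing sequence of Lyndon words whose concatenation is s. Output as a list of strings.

["c", "c", "bc", "af", "aaaabdb"]

emit factor 1: 'c' (i=0, period=1)
emit factor 2: 'c' (i=1, period=1)
emit factor 3: 'bc' (i=2, period=2)
emit factor 4: 'af' (i=4, period=2)
emit factor 5: 'aaaabdb' (i=6, period=7)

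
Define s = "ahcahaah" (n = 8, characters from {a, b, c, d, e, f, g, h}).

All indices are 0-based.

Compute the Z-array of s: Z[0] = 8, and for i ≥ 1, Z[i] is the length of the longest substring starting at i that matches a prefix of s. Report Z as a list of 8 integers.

[8, 0, 0, 2, 0, 1, 2, 0]

Z[0]=8
i=1: outside box; Z[1]=0
i=2: outside box; Z[2]=0
i=3: outside box; Z[3]=2 scan→box=[3,5)
i=4: min(r-i=1, Z[1]=0)=0; Z[4]=0
i=5: outside box; Z[5]=1 scan→box=[5,6)
i=6: outside box; Z[6]=2 scan→box=[6,8)
i=7: min(r-i=1, Z[1]=0)=0; Z[7]=0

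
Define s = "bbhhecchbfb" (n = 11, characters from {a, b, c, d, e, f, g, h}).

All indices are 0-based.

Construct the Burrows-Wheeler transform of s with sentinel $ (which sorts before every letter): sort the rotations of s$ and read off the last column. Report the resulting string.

rank  rotation      last
    0  $bbhhecchbfb  b
    1  b$bbhhecchbf  f
    2  bbhhecchbfb$  $
    3  bfb$bbhhecch  h
    4  bhhecchbfb$b  b
    5  cchbfb$bbhhe  e
    6  chbfb$bbhhec  c
    7  ecchbfb$bbhh  h
    8  fb$bbhhecchb  b
    9  hbfb$bbhhecc  c
   10  hecchbfb$bbh  h
   11  hhecchbfb$bb  b

bf$hbechbchb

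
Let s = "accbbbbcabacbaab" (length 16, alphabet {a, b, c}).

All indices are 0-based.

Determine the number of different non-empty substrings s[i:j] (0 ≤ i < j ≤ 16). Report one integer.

116

rank→(start, suffix):
  0 → (13, 'aab')
  1 → (14, 'ab')
  2 → (8, 'abacbaab')
  3 → (10, 'acbaab')
  4 → (0, 'accbbbbcabacbaab')
  5 → (15, 'b')
  6 → (12, 'baab')
  7 → (9, 'bacbaab')
  8 → (3, 'bbbbcabacbaab')
  9 → (4, 'bbbcabacbaab')
  10 → (5, 'bbcabacbaab')
  11 → (6, 'bcabacbaab')
  12 → (7, 'cabacbaab')
  13 → (11, 'cbaab')
  14 → (2, 'cbbbbcabacbaab')
  15 → (1, 'ccbbbbcabacbaab')

SA = [13, 14, 8, 10, 0, 15, 12, 9, 3, 4, 5, 6, 7, 11, 2, 1]
[i] adj suffixes → lcp
  [1] 13/14 → 1 ('a')
  [2] 14/8 → 2 ('ab')
  [3] 8/10 → 1 ('a')
  [4] 10/0 → 2 ('ac')
  [5] 0/15 → 0 ('')
  [6] 15/12 → 1 ('b')
  [7] 12/9 → 2 ('ba')
  [8] 9/3 → 1 ('b')
  [9] 3/4 → 3 ('bbb')
  [10] 4/5 → 2 ('bb')
  [11] 5/6 → 1 ('b')
  [12] 6/7 → 0 ('')
  [13] 7/11 → 1 ('c')
  [14] 11/2 → 2 ('cb')
  [15] 2/1 → 1 ('c')

n(n+1)/2 = 16·17/2 = 136
Σ LCP = 0 + 1 + 2 + 1 + 2 + 0 + 1 + 2 + 1 + 3 + 2 + 1 + 0 + 1 + 2 + 1 = 20
distinct = 136 − 20 = 116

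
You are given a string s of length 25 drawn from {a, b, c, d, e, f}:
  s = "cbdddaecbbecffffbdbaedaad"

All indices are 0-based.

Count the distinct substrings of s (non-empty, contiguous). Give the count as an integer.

297

sorted suffixes:
  #0 SA[0]=22  'aad'
  #1 SA[1]=23  'ad'
  #2 SA[2]=5  'aecbbecffffbdbaedaad'
  #3 SA[3]=19  'aedaad'
  #4 SA[4]=18  'baedaad'
  #5 SA[5]=8  'bbecffffbdbaedaad'
  #6 SA[6]=16  'bdbaedaad'
  #7 SA[7]=1  'bdddaecbbecffffbdbaedaad'
  #8 SA[8]=9  'becffffbdbaedaad'
  #9 SA[9]=7  'cbbecffffbdbaedaad'
  #10 SA[10]=0  'cbdddaecbbecffffbdbaedaad'
  #11 SA[11]=11  'cffffbdbaedaad'
  #12 SA[12]=24  'd'
  #13 SA[13]=21  'daad'
  #14 SA[14]=4  'daecbbecffffbdbaedaad'
  #15 SA[15]=17  'dbaedaad'
  #16 SA[16]=3  'ddaecbbecffffbdbaedaad'
  #17 SA[17]=2  'dddaecbbecffffbdbaedaad'
  #18 SA[18]=6  'ecbbecffffbdbaedaad'
  #19 SA[19]=10  'ecffffbdbaedaad'
  #20 SA[20]=20  'edaad'
  #21 SA[21]=15  'fbdbaedaad'
  #22 SA[22]=14  'ffbdbaedaad'
  #23 SA[23]=13  'fffbdbaedaad'
  #24 SA[24]=12  'ffffbdbaedaad'

SA = [22, 23, 5, 19, 18, 8, 16, 1, 9, 7, 0, 11, 24, 21, 4, 17, 3, 2, 6, 10, 20, 15, 14, 13, 12]
i: (SA[i-1],SA[i]) lcp shared
  1: (22,23) 1 'a'
  2: (23,5) 1 'a'
  3: (5,19) 2 'ae'
  4: (19,18) 0 ''
  5: (18,8) 1 'b'
  6: (8,16) 1 'b'
  7: (16,1) 2 'bd'
  8: (1,9) 1 'b'
  9: (9,7) 0 ''
  10: (7,0) 2 'cb'
  11: (0,11) 1 'c'
  12: (11,24) 0 ''
  13: (24,21) 1 'd'
  14: (21,4) 2 'da'
  15: (4,17) 1 'd'
  16: (17,3) 1 'd'
  17: (3,2) 2 'dd'
  18: (2,6) 0 ''
  19: (6,10) 2 'ec'
  20: (10,20) 1 'e'
  21: (20,15) 0 ''
  22: (15,14) 1 'f'
  23: (14,13) 2 'ff'
  24: (13,12) 3 'fff'

n(n+1)/2 = 25·26/2 = 325
Σ LCP = 0 + 1 + 1 + 2 + 0 + 1 + 1 + 2 + 1 + 0 + 2 + 1 + 0 + 1 + 2 + 1 + 1 + 2 + 0 + 2 + 1 + 0 + 1 + 2 + 3 = 28
distinct = 325 − 28 = 297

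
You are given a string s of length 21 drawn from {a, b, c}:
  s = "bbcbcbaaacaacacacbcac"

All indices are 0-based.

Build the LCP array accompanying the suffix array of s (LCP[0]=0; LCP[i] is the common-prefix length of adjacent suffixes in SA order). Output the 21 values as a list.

rank | idx | suffix
   0 |   6 | aaacaacacacbcac
   1 |   7 | aacaacacacbcac
   2 |  10 | aacacacbcac
   3 |  19 | ac
   4 |   8 | acaacacacbcac
   5 |  11 | acacacbcac
   6 |  13 | acacbcac
   7 |  15 | acbcac
   8 |   5 | baaacaacacacbcac
   9 |   0 | bbcbcbaaacaacacacbcac
  10 |  17 | bcac
  11 |   3 | bcbaaacaacacacbcac
  12 |   1 | bcbcbaaacaacacacbcac
  13 |  20 | c
  14 |   9 | caacacacbcac
  15 |  18 | cac
  16 |  12 | cacacbcac
  17 |  14 | cacbcac
  18 |   4 | cbaaacaacacacbcac
  19 |  16 | cbcac
  20 |   2 | cbcbaaacaacacacbcac

SA = [6, 7, 10, 19, 8, 11, 13, 15, 5, 0, 17, 3, 1, 20, 9, 18, 12, 14, 4, 16, 2]
[i] adj suffixes → lcp
  [1] 6/7 → 2 ('aa')
  [2] 7/10 → 4 ('aaca')
  [3] 10/19 → 1 ('a')
  [4] 19/8 → 2 ('ac')
  [5] 8/11 → 3 ('aca')
  [6] 11/13 → 4 ('acac')
  [7] 13/15 → 2 ('ac')
  [8] 15/5 → 0 ('')
  [9] 5/0 → 1 ('b')
  [10] 0/17 → 1 ('b')
  [11] 17/3 → 2 ('bc')
  [12] 3/1 → 3 ('bcb')
  [13] 1/20 → 0 ('')
  [14] 20/9 → 1 ('c')
  [15] 9/18 → 2 ('ca')
  [16] 18/12 → 3 ('cac')
  [17] 12/14 → 3 ('cac')
  [18] 14/4 → 1 ('c')
  [19] 4/16 → 2 ('cb')
  [20] 16/2 → 3 ('cbc')

[0, 2, 4, 1, 2, 3, 4, 2, 0, 1, 1, 2, 3, 0, 1, 2, 3, 3, 1, 2, 3]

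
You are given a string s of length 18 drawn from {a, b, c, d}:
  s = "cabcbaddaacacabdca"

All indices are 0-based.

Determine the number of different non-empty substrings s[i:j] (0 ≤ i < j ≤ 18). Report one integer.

sorted suffixes:
  #0 SA[0]=17  'a'
  #1 SA[1]=8  'aacacabdca'
  #2 SA[2]=1  'abcbaddaacacabdca'
  #3 SA[3]=13  'abdca'
  #4 SA[4]=11  'acabdca'
  #5 SA[5]=9  'acacabdca'
  #6 SA[6]=5  'addaacacabdca'
  #7 SA[7]=4  'baddaacacabdca'
  #8 SA[8]=2  'bcbaddaacacabdca'
  #9 SA[9]=14  'bdca'
  #10 SA[10]=16  'ca'
  #11 SA[11]=0  'cabcbaddaacacabdca'
  #12 SA[12]=12  'cabdca'
  #13 SA[13]=10  'cacabdca'
  #14 SA[14]=3  'cbaddaacacabdca'
  #15 SA[15]=7  'daacacabdca'
  #16 SA[16]=15  'dca'
  #17 SA[17]=6  'ddaacacabdca'

SA = [17, 8, 1, 13, 11, 9, 5, 4, 2, 14, 16, 0, 12, 10, 3, 7, 15, 6]
[i] adj suffixes → lcp
  [1] 17/8 → 1 ('a')
  [2] 8/1 → 1 ('a')
  [3] 1/13 → 2 ('ab')
  [4] 13/11 → 1 ('a')
  [5] 11/9 → 3 ('aca')
  [6] 9/5 → 1 ('a')
  [7] 5/4 → 0 ('')
  [8] 4/2 → 1 ('b')
  [9] 2/14 → 1 ('b')
  [10] 14/16 → 0 ('')
  [11] 16/0 → 2 ('ca')
  [12] 0/12 → 3 ('cab')
  [13] 12/10 → 2 ('ca')
  [14] 10/3 → 1 ('c')
  [15] 3/7 → 0 ('')
  [16] 7/15 → 1 ('d')
  [17] 15/6 → 1 ('d')

n(n+1)/2 = 18·19/2 = 171
Σ LCP = 0 + 1 + 1 + 2 + 1 + 3 + 1 + 0 + 1 + 1 + 0 + 2 + 3 + 2 + 1 + 0 + 1 + 1 = 21
distinct = 171 − 21 = 150

150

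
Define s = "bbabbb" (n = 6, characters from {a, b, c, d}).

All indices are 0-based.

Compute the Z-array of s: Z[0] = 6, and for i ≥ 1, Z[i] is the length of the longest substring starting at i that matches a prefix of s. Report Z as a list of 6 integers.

[6, 1, 0, 2, 2, 1]

Z[0]=6
i=1: i≥r, start 0; Z[1]=1 scan→box=[1,2)
i=2: i≥r, start 0; Z[2]=0
i=3: i≥r, start 0; Z[3]=2 scan→box=[3,5)
i=4: min(r-i=1, Z[1]=1)=1; Z[4]=2 scan→box=[4,6)
i=5: min(r-i=1, Z[1]=1)=1; Z[5]=1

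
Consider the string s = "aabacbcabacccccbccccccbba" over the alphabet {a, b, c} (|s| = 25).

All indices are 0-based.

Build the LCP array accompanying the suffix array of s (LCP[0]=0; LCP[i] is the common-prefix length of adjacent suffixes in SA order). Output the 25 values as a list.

[0, 1, 1, 4, 1, 2, 0, 2, 3, 1, 1, 2, 0, 1, 2, 3, 1, 3, 2, 4, 3, 5, 4, 6, 5]

rank | idx | suffix
   0 |  24 | a
   1 |   0 | aabacbcabacccccbccccccbba
   2 |   1 | abacbcabacccccbccccccbba
   3 |   7 | abacccccbccccccbba
   4 |   3 | acbcabacccccbccccccbba
   5 |   9 | acccccbccccccbba
   6 |  23 | ba
   7 |   2 | bacbcabacccccbccccccbba
   8 |   8 | bacccccbccccccbba
   9 |  22 | bba
  10 |   5 | bcabacccccbccccccbba
  11 |  15 | bccccccbba
  12 |   6 | cabacccccbccccccbba
  13 |  21 | cbba
  14 |   4 | cbcabacccccbccccccbba
  15 |  14 | cbccccccbba
  16 |  20 | ccbba
  17 |  13 | ccbccccccbba
  18 |  19 | cccbba
  19 |  12 | cccbccccccbba
  20 |  18 | ccccbba
  21 |  11 | ccccbccccccbba
  22 |  17 | cccccbba
  23 |  10 | cccccbccccccbba
  24 |  16 | ccccccbba

SA = [24, 0, 1, 7, 3, 9, 23, 2, 8, 22, 5, 15, 6, 21, 4, 14, 20, 13, 19, 12, 18, 11, 17, 10, 16]
rank  pair      lcp
   1  s[24:],s[0:]  1  'a'
   2  s[0:],s[1:]  1  'a'
   3  s[1:],s[7:]  4  'abac'
   4  s[7:],s[3:]  1  'a'
   5  s[3:],s[9:]  2  'ac'
   6  s[9:],s[23:]  0  ''
   7  s[23:],s[2:]  2  'ba'
   8  s[2:],s[8:]  3  'bac'
   9  s[8:],s[22:]  1  'b'
  10  s[22:],s[5:]  1  'b'
  11  s[5:],s[15:]  2  'bc'
  12  s[15:],s[6:]  0  ''
  13  s[6:],s[21:]  1  'c'
  14  s[21:],s[4:]  2  'cb'
  15  s[4:],s[14:]  3  'cbc'
  16  s[14:],s[20:]  1  'c'
  17  s[20:],s[13:]  3  'ccb'
  18  s[13:],s[19:]  2  'cc'
  19  s[19:],s[12:]  4  'cccb'
  20  s[12:],s[18:]  3  'ccc'
  21  s[18:],s[11:]  5  'ccccb'
  22  s[11:],s[17:]  4  'cccc'
  23  s[17:],s[10:]  6  'cccccb'
  24  s[10:],s[16:]  5  'ccccc'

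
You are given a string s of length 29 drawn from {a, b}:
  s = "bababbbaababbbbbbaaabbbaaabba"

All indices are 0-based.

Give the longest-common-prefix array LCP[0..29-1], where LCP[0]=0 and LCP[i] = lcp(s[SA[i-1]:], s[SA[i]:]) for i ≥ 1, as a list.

[0, 1, 5, 2, 3, 4, 1, 6, 2, 3, 6, 4, 0, 2, 6, 3, 2, 3, 5, 1, 3, 7, 4, 2, 8, 5, 3, 4, 5]

sorted suffixes:
  #0 SA[0]=28  'a'
  #1 SA[1]=23  'aaabba'
  #2 SA[2]=17  'aaabbbaaabba'
  #3 SA[3]=7  'aababbbbbbaaabbbaaabba'
  #4 SA[4]=24  'aabba'
  #5 SA[5]=18  'aabbbaaabba'
  #6 SA[6]=1  'ababbbaababbbbbbaaabbbaaabba'
  #7 SA[7]=8  'ababbbbbbaaabbbaaabba'
  #8 SA[8]=25  'abba'
  #9 SA[9]=19  'abbbaaabba'
  #10 SA[10]=3  'abbbaababbbbbbaaabbbaaabba'
  #11 SA[11]=10  'abbbbbbaaabbbaaabba'
  #12 SA[12]=27  'ba'
  #13 SA[13]=22  'baaabba'
  #14 SA[14]=16  'baaabbbaaabba'
  #15 SA[15]=6  'baababbbbbbaaabbbaaabba'
  #16 SA[16]=0  'bababbbaababbbbbbaaabbbaaabba'
  #17 SA[17]=2  'babbbaababbbbbbaaabbbaaabba'
  #18 SA[18]=9  'babbbbbbaaabbbaaabba'
  #19 SA[19]=26  'bba'
  #20 SA[20]=21  'bbaaabba'
  #21 SA[21]=15  'bbaaabbbaaabba'
  #22 SA[22]=5  'bbaababbbbbbaaabbbaaabba'
  #23 SA[23]=20  'bbbaaabba'
  #24 SA[24]=14  'bbbaaabbbaaabba'
  #25 SA[25]=4  'bbbaababbbbbbaaabbbaaabba'
  #26 SA[26]=13  'bbbbaaabbbaaabba'
  #27 SA[27]=12  'bbbbbaaabbbaaabba'
  #28 SA[28]=11  'bbbbbbaaabbbaaabba'

SA = [28, 23, 17, 7, 24, 18, 1, 8, 25, 19, 3, 10, 27, 22, 16, 6, 0, 2, 9, 26, 21, 15, 5, 20, 14, 4, 13, 12, 11]
i: (SA[i-1],SA[i]) lcp shared
  1: (28,23) 1 'a'
  2: (23,17) 5 'aaabb'
  3: (17,7) 2 'aa'
  4: (7,24) 3 'aab'
  5: (24,18) 4 'aabb'
  6: (18,1) 1 'a'
  7: (1,8) 6 'ababbb'
  8: (8,25) 2 'ab'
  9: (25,19) 3 'abb'
  10: (19,3) 6 'abbbaa'
  11: (3,10) 4 'abbb'
  12: (10,27) 0 ''
  13: (27,22) 2 'ba'
  14: (22,16) 6 'baaabb'
  15: (16,6) 3 'baa'
  16: (6,0) 2 'ba'
  17: (0,2) 3 'bab'
  18: (2,9) 5 'babbb'
  19: (9,26) 1 'b'
  20: (26,21) 3 'bba'
  21: (21,15) 7 'bbaaabb'
  22: (15,5) 4 'bbaa'
  23: (5,20) 2 'bb'
  24: (20,14) 8 'bbbaaabb'
  25: (14,4) 5 'bbbaa'
  26: (4,13) 3 'bbb'
  27: (13,12) 4 'bbbb'
  28: (12,11) 5 'bbbbb'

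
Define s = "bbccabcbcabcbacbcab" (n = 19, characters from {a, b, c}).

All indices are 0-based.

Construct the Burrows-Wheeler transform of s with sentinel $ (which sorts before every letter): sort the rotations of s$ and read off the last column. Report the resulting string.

bcccbac$ccaabbbcbabb

rank  rotation              last
    0  $bbccabcbcabcbacbcab  b
    1  ab$bbccabcbcabcbacbc  c
    2  abcbacbcab$bbccabcbc  c
    3  abcbcabcbacbcab$bbcc  c
    4  acbcab$bbccabcbcabcb  b
    5  b$bbccabcbcabcbacbca  a
    6  bacbcab$bbccabcbcabc  c
    7  bbccabcbcabcbacbcab$  $
    8  bcab$bbccabcbcabcbac  c
    9  bcabcbacbcab$bbccabc  c
   10  bcbacbcab$bbccabcbca  a
   11  bcbcabcbacbcab$bbcca  a
   12  bccabcbcabcbacbcab$b  b
   13  cab$bbccabcbcabcbacb  b
   14  cabcbacbcab$bbccabcb  b
   15  cabcbcabcbacbcab$bbc  c
   16  cbacbcab$bbccabcbcab  b
   17  cbcab$bbccabcbcabcba  a
   18  cbcabcbacbcab$bbccab  b
   19  ccabcbcabcbacbcab$bb  b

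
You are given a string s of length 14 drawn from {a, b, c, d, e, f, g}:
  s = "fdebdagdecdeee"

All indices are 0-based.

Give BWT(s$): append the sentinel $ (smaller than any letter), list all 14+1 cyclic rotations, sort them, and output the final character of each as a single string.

rank  rotation         last
    0  $fdebdagdecdeee  e
    1  agdecdeee$fdebd  d
    2  bdagdecdeee$fde  e
    3  cdeee$fdebdagde  e
    4  dagdecdeee$fdeb  b
    5  debdagdecdeee$f  f
    6  decdeee$fdebdag  g
    7  deee$fdebdagdec  c
    8  e$fdebdagdecdee  e
    9  ebdagdecdeee$fd  d
   10  ecdeee$fdebdagd  d
   11  ee$fdebdagdecde  e
   12  eee$fdebdagdecd  d
   13  fdebdagdecdeee$  $
   14  gdecdeee$fdebda  a

edeebfgcedded$a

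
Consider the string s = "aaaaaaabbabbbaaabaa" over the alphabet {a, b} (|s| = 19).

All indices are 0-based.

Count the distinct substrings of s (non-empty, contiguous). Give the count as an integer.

rank | idx | suffix
   0 |  18 | a
   1 |  17 | aa
   2 |   0 | aaaaaaabbabbbaaabaa
   3 |   1 | aaaaaabbabbbaaabaa
   4 |   2 | aaaaabbabbbaaabaa
   5 |   3 | aaaabbabbbaaabaa
   6 |  13 | aaabaa
   7 |   4 | aaabbabbbaaabaa
   8 |  14 | aabaa
   9 |   5 | aabbabbbaaabaa
  10 |  15 | abaa
  11 |   6 | abbabbbaaabaa
  12 |   9 | abbbaaabaa
  13 |  16 | baa
  14 |  12 | baaabaa
  15 |   8 | babbbaaabaa
  16 |  11 | bbaaabaa
  17 |   7 | bbabbbaaabaa
  18 |  10 | bbbaaabaa

SA = [18, 17, 0, 1, 2, 3, 13, 4, 14, 5, 15, 6, 9, 16, 12, 8, 11, 7, 10]
i: (SA[i-1],SA[i]) lcp shared
  1: (18,17) 1 'a'
  2: (17,0) 2 'aa'
  3: (0,1) 6 'aaaaaa'
  4: (1,2) 5 'aaaaa'
  5: (2,3) 4 'aaaa'
  6: (3,13) 3 'aaa'
  7: (13,4) 4 'aaab'
  8: (4,14) 2 'aa'
  9: (14,5) 3 'aab'
  10: (5,15) 1 'a'
  11: (15,6) 2 'ab'
  12: (6,9) 3 'abb'
  13: (9,16) 0 ''
  14: (16,12) 3 'baa'
  15: (12,8) 2 'ba'
  16: (8,11) 1 'b'
  17: (11,7) 3 'bba'
  18: (7,10) 2 'bb'

n(n+1)/2 = 19·20/2 = 190
Σ LCP = 0 + 1 + 2 + 6 + 5 + 4 + 3 + 4 + 2 + 3 + 1 + 2 + 3 + 0 + 3 + 2 + 1 + 3 + 2 = 47
distinct = 190 − 47 = 143

143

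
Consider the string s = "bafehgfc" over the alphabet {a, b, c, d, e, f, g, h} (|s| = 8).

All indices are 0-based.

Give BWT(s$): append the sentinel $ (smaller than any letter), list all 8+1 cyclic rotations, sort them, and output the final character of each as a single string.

cb$ffgahe

rank  rotation   last
    0  $bafehgfc  c
    1  afehgfc$b  b
    2  bafehgfc$  $
    3  c$bafehgf  f
    4  ehgfc$baf  f
    5  fc$bafehg  g
    6  fehgfc$ba  a
    7  gfc$bafeh  h
    8  hgfc$bafe  e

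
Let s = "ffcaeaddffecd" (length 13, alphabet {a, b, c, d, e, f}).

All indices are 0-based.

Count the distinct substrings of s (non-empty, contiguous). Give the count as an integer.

rank→(start, suffix):
  0 → (5, 'addffecd')
  1 → (3, 'aeaddffecd')
  2 → (2, 'caeaddffecd')
  3 → (11, 'cd')
  4 → (12, 'd')
  5 → (6, 'ddffecd')
  6 → (7, 'dffecd')
  7 → (4, 'eaddffecd')
  8 → (10, 'ecd')
  9 → (1, 'fcaeaddffecd')
  10 → (9, 'fecd')
  11 → (0, 'ffcaeaddffecd')
  12 → (8, 'ffecd')

SA = [5, 3, 2, 11, 12, 6, 7, 4, 10, 1, 9, 0, 8]
i: (SA[i-1],SA[i]) lcp shared
  1: (5,3) 1 'a'
  2: (3,2) 0 ''
  3: (2,11) 1 'c'
  4: (11,12) 0 ''
  5: (12,6) 1 'd'
  6: (6,7) 1 'd'
  7: (7,4) 0 ''
  8: (4,10) 1 'e'
  9: (10,1) 0 ''
  10: (1,9) 1 'f'
  11: (9,0) 1 'f'
  12: (0,8) 2 'ff'

n(n+1)/2 = 13·14/2 = 91
Σ LCP = 0 + 1 + 0 + 1 + 0 + 1 + 1 + 0 + 1 + 0 + 1 + 1 + 2 = 9
distinct = 91 − 9 = 82

82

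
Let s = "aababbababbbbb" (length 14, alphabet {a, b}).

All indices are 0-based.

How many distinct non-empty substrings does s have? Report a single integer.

74

rank | idx | suffix
   0 |   0 | aababbababbbbb
   1 |   1 | ababbababbbbb
   2 |   6 | ababbbbb
   3 |   3 | abbababbbbb
   4 |   8 | abbbbb
   5 |  13 | b
   6 |   5 | bababbbbb
   7 |   2 | babbababbbbb
   8 |   7 | babbbbb
   9 |  12 | bb
  10 |   4 | bbababbbbb
  11 |  11 | bbb
  12 |  10 | bbbb
  13 |   9 | bbbbb

SA = [0, 1, 6, 3, 8, 13, 5, 2, 7, 12, 4, 11, 10, 9]
[i] adj suffixes → lcp
  [1] 0/1 → 1 ('a')
  [2] 1/6 → 5 ('ababb')
  [3] 6/3 → 2 ('ab')
  [4] 3/8 → 3 ('abb')
  [5] 8/13 → 0 ('')
  [6] 13/5 → 1 ('b')
  [7] 5/2 → 3 ('bab')
  [8] 2/7 → 4 ('babb')
  [9] 7/12 → 1 ('b')
  [10] 12/4 → 2 ('bb')
  [11] 4/11 → 2 ('bb')
  [12] 11/10 → 3 ('bbb')
  [13] 10/9 → 4 ('bbbb')

n(n+1)/2 = 14·15/2 = 105
Σ LCP = 0 + 1 + 5 + 2 + 3 + 0 + 1 + 3 + 4 + 1 + 2 + 2 + 3 + 4 = 31
distinct = 105 − 31 = 74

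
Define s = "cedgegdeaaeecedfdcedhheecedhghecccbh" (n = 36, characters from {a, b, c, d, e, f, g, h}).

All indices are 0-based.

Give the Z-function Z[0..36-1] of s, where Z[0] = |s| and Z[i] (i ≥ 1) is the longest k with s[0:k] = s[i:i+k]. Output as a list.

[36, 0, 0, 0, 0, 0, 0, 0, 0, 0, 0, 0, 3, 0, 0, 0, 0, 3, 0, 0, 0, 0, 0, 0, 3, 0, 0, 0, 0, 0, 0, 1, 1, 1, 0, 0]

Z[0]=36
i=1: fresh scan; Z[1]=0
i=2: fresh scan; Z[2]=0
i=3: fresh scan; Z[3]=0
i=4: fresh scan; Z[4]=0
i=5: fresh scan; Z[5]=0
i=6: fresh scan; Z[6]=0
i=7: fresh scan; Z[7]=0
i=8: fresh scan; Z[8]=0
i=9: fresh scan; Z[9]=0
i=10: fresh scan; Z[10]=0
i=11: fresh scan; Z[11]=0
i=12: fresh scan; Z[12]=3 scan→box=[12,15)
i=13: min(r-i=2, Z[1]=0)=0; Z[13]=0
i=14: min(r-i=1, Z[2]=0)=0; Z[14]=0
i=15: fresh scan; Z[15]=0
i=16: fresh scan; Z[16]=0
i=17: fresh scan; Z[17]=3 scan→box=[17,20)
i=18: min(r-i=2, Z[1]=0)=0; Z[18]=0
i=19: min(r-i=1, Z[2]=0)=0; Z[19]=0
i=20: fresh scan; Z[20]=0
i=21: fresh scan; Z[21]=0
i=22: fresh scan; Z[22]=0
i=23: fresh scan; Z[23]=0
i=24: fresh scan; Z[24]=3 scan→box=[24,27)
i=25: min(r-i=2, Z[1]=0)=0; Z[25]=0
i=26: min(r-i=1, Z[2]=0)=0; Z[26]=0
i=27: fresh scan; Z[27]=0
i=28: fresh scan; Z[28]=0
i=29: fresh scan; Z[29]=0
i=30: fresh scan; Z[30]=0
i=31: fresh scan; Z[31]=1 scan→box=[31,32)
i=32: fresh scan; Z[32]=1 scan→box=[32,33)
i=33: fresh scan; Z[33]=1 scan→box=[33,34)
i=34: fresh scan; Z[34]=0
i=35: fresh scan; Z[35]=0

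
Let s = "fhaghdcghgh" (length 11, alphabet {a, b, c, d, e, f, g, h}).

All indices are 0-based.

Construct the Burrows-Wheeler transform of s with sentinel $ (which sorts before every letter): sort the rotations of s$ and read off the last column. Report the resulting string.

hhdh$hacgfgg

rank  rotation      last
    0  $fhaghdcghgh  h
    1  aghdcghgh$fh  h
    2  cghgh$fhaghd  d
    3  dcghgh$fhagh  h
    4  fhaghdcghgh$  $
    5  gh$fhaghdcgh  h
    6  ghdcghgh$fha  a
    7  ghgh$fhaghdc  c
    8  h$fhaghdcghg  g
    9  haghdcghgh$f  f
   10  hdcghgh$fhag  g
   11  hgh$fhaghdcg  g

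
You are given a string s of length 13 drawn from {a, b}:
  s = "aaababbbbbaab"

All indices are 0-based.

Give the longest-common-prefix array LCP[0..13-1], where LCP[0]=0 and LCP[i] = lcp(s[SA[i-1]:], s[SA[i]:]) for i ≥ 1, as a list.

[0, 2, 3, 1, 2, 2, 0, 1, 2, 1, 2, 3, 4]

rank | idx | suffix
   0 |   0 | aaababbbbbaab
   1 |  10 | aab
   2 |   1 | aababbbbbaab
   3 |  11 | ab
   4 |   2 | ababbbbbaab
   5 |   4 | abbbbbaab
   6 |  12 | b
   7 |   9 | baab
   8 |   3 | babbbbbaab
   9 |   8 | bbaab
  10 |   7 | bbbaab
  11 |   6 | bbbbaab
  12 |   5 | bbbbbaab

SA = [0, 10, 1, 11, 2, 4, 12, 9, 3, 8, 7, 6, 5]
[i] adj suffixes → lcp
  [1] 0/10 → 2 ('aa')
  [2] 10/1 → 3 ('aab')
  [3] 1/11 → 1 ('a')
  [4] 11/2 → 2 ('ab')
  [5] 2/4 → 2 ('ab')
  [6] 4/12 → 0 ('')
  [7] 12/9 → 1 ('b')
  [8] 9/3 → 2 ('ba')
  [9] 3/8 → 1 ('b')
  [10] 8/7 → 2 ('bb')
  [11] 7/6 → 3 ('bbb')
  [12] 6/5 → 4 ('bbbb')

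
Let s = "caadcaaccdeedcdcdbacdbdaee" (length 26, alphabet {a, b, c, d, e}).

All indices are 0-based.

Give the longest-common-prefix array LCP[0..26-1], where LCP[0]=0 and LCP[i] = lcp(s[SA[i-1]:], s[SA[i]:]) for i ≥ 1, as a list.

rank→(start, suffix):
  0 → (5, 'aaccdeedcdcdbacdbdaee')
  1 → (1, 'aadcaaccdeedcdcdbacdbdaee')
  2 → (6, 'accdeedcdcdbacdbdaee')
  3 → (18, 'acdbdaee')
  4 → (2, 'adcaaccdeedcdcdbacdbdaee')
  5 → (23, 'aee')
  6 → (17, 'bacdbdaee')
  7 → (21, 'bdaee')
  8 → (4, 'caaccdeedcdcdbacdbdaee')
  9 → (0, 'caadcaaccdeedcdcdbacdbdaee')
  10 → (7, 'ccdeedcdcdbacdbdaee')
  11 → (15, 'cdbacdbdaee')
  12 → (19, 'cdbdaee')
  13 → (13, 'cdcdbacdbdaee')
  14 → (8, 'cdeedcdcdbacdbdaee')
  15 → (22, 'daee')
  16 → (16, 'dbacdbdaee')
  17 → (20, 'dbdaee')
  18 → (3, 'dcaaccdeedcdcdbacdbdaee')
  19 → (14, 'dcdbacdbdaee')
  20 → (12, 'dcdcdbacdbdaee')
  21 → (9, 'deedcdcdbacdbdaee')
  22 → (25, 'e')
  23 → (11, 'edcdcdbacdbdaee')
  24 → (24, 'ee')
  25 → (10, 'eedcdcdbacdbdaee')

SA = [5, 1, 6, 18, 2, 23, 17, 21, 4, 0, 7, 15, 19, 13, 8, 22, 16, 20, 3, 14, 12, 9, 25, 11, 24, 10]
[i] adj suffixes → lcp
  [1] 5/1 → 2 ('aa')
  [2] 1/6 → 1 ('a')
  [3] 6/18 → 2 ('ac')
  [4] 18/2 → 1 ('a')
  [5] 2/23 → 1 ('a')
  [6] 23/17 → 0 ('')
  [7] 17/21 → 1 ('b')
  [8] 21/4 → 0 ('')
  [9] 4/0 → 3 ('caa')
  [10] 0/7 → 1 ('c')
  [11] 7/15 → 1 ('c')
  [12] 15/19 → 3 ('cdb')
  [13] 19/13 → 2 ('cd')
  [14] 13/8 → 2 ('cd')
  [15] 8/22 → 0 ('')
  [16] 22/16 → 1 ('d')
  [17] 16/20 → 2 ('db')
  [18] 20/3 → 1 ('d')
  [19] 3/14 → 2 ('dc')
  [20] 14/12 → 3 ('dcd')
  [21] 12/9 → 1 ('d')
  [22] 9/25 → 0 ('')
  [23] 25/11 → 1 ('e')
  [24] 11/24 → 1 ('e')
  [25] 24/10 → 2 ('ee')

[0, 2, 1, 2, 1, 1, 0, 1, 0, 3, 1, 1, 3, 2, 2, 0, 1, 2, 1, 2, 3, 1, 0, 1, 1, 2]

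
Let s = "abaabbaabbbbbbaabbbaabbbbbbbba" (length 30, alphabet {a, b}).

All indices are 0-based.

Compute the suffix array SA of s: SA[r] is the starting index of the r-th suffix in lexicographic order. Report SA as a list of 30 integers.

[29, 2, 14, 6, 19, 0, 3, 15, 7, 20, 28, 1, 13, 5, 18, 27, 12, 4, 17, 26, 11, 16, 25, 10, 24, 9, 23, 8, 22, 21]

sorted suffixes:
  #0 SA[0]=29  'a'
  #1 SA[1]=2  'aabbaabbbbbbaabbbaabbbbbbbba'
  #2 SA[2]=14  'aabbbaabbbbbbbba'
  #3 SA[3]=6  'aabbbbbbaabbbaabbbbbbbba'
  #4 SA[4]=19  'aabbbbbbbba'
  #5 SA[5]=0  'abaabbaabbbbbbaabbbaabbbbbbbba'
  #6 SA[6]=3  'abbaabbbbbbaabbbaabbbbbbbba'
  #7 SA[7]=15  'abbbaabbbbbbbba'
  #8 SA[8]=7  'abbbbbbaabbbaabbbbbbbba'
  #9 SA[9]=20  'abbbbbbbba'
  #10 SA[10]=28  'ba'
  #11 SA[11]=1  'baabbaabbbbbbaabbbaabbbbbbbba'
  #12 SA[12]=13  'baabbbaabbbbbbbba'
  #13 SA[13]=5  'baabbbbbbaabbbaabbbbbbbba'
  #14 SA[14]=18  'baabbbbbbbba'
  #15 SA[15]=27  'bba'
  #16 SA[16]=12  'bbaabbbaabbbbbbbba'
  #17 SA[17]=4  'bbaabbbbbbaabbbaabbbbbbbba'
  #18 SA[18]=17  'bbaabbbbbbbba'
  #19 SA[19]=26  'bbba'
  #20 SA[20]=11  'bbbaabbbaabbbbbbbba'
  #21 SA[21]=16  'bbbaabbbbbbbba'
  #22 SA[22]=25  'bbbba'
  #23 SA[23]=10  'bbbbaabbbaabbbbbbbba'
  #24 SA[24]=24  'bbbbba'
  #25 SA[25]=9  'bbbbbaabbbaabbbbbbbba'
  #26 SA[26]=23  'bbbbbba'
  #27 SA[27]=8  'bbbbbbaabbbaabbbbbbbba'
  #28 SA[28]=22  'bbbbbbba'
  #29 SA[29]=21  'bbbbbbbba'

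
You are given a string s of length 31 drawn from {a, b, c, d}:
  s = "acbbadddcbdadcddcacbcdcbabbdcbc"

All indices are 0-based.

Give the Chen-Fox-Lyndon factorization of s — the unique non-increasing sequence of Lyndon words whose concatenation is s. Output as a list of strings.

["acbbadddcbdadcddcacbcdcb", "abbdcbc"]

emit factor 1: 'acbbadddcbdadcddcacbcdcb' (i=0, period=24)
emit factor 2: 'abbdcbc' (i=24, period=7)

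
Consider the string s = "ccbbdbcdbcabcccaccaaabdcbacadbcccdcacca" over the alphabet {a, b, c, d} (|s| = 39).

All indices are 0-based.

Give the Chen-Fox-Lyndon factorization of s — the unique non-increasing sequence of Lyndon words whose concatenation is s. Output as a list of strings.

emit factor 1: 'c' (i=0, period=1)
emit factor 2: 'c' (i=1, period=1)
emit factor 3: 'bbdbcdbc' (i=2, period=8)
emit factor 4: 'abcccacc' (i=10, period=8)
emit factor 5: 'aaabdcbacadbcccdcacc' (i=18, period=20)
emit factor 6: 'a' (i=38, period=1)

["c", "c", "bbdbcdbc", "abcccacc", "aaabdcbacadbcccdcacc", "a"]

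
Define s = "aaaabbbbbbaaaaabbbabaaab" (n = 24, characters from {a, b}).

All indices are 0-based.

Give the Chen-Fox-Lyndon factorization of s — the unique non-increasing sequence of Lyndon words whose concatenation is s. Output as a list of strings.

emit factor 1: 'aaaabbbbbb' (i=0, period=10)
emit factor 2: 'aaaaabbbabaaab' (i=10, period=14)

["aaaabbbbbb", "aaaaabbbabaaab"]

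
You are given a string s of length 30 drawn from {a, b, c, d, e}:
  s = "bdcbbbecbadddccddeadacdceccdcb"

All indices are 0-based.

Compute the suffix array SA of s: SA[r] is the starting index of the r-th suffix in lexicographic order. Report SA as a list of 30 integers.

rank | idx | suffix
   0 |  20 | acdceccdcb
   1 |  18 | adacdceccdcb
   2 |   9 | adddccddeadacdceccdcb
   3 |  29 | b
   4 |   8 | badddccddeadacdceccdcb
   5 |   3 | bbbecbadddccddeadacdceccdcb
   6 |   4 | bbecbadddccddeadacdceccdcb
   7 |   0 | bdcbbbecbadddccddeadacdceccdcb
   8 |   5 | becbadddccddeadacdceccdcb
   9 |  28 | cb
  10 |   7 | cbadddccddeadacdceccdcb
  11 |   2 | cbbbecbadddccddeadacdceccdcb
  12 |  25 | ccdcb
  13 |  13 | ccddeadacdceccdcb
  14 |  26 | cdcb
  15 |  21 | cdceccdcb
  16 |  14 | cddeadacdceccdcb
  17 |  23 | ceccdcb
  18 |  19 | dacdceccdcb
  19 |  27 | dcb
  20 |   1 | dcbbbecbadddccddeadacdceccdcb
  21 |  12 | dccddeadacdceccdcb
  22 |  22 | dceccdcb
  23 |  11 | ddccddeadacdceccdcb
  24 |  10 | dddccddeadacdceccdcb
  25 |  15 | ddeadacdceccdcb
  26 |  16 | deadacdceccdcb
  27 |  17 | eadacdceccdcb
  28 |   6 | ecbadddccddeadacdceccdcb
  29 |  24 | eccdcb

[20, 18, 9, 29, 8, 3, 4, 0, 5, 28, 7, 2, 25, 13, 26, 21, 14, 23, 19, 27, 1, 12, 22, 11, 10, 15, 16, 17, 6, 24]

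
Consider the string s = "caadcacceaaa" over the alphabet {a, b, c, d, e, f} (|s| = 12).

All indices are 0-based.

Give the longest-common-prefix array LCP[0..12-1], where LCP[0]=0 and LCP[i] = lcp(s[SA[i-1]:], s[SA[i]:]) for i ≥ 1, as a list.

sorted suffixes:
  #0 SA[0]=11  'a'
  #1 SA[1]=10  'aa'
  #2 SA[2]=9  'aaa'
  #3 SA[3]=1  'aadcacceaaa'
  #4 SA[4]=5  'acceaaa'
  #5 SA[5]=2  'adcacceaaa'
  #6 SA[6]=0  'caadcacceaaa'
  #7 SA[7]=4  'cacceaaa'
  #8 SA[8]=6  'cceaaa'
  #9 SA[9]=7  'ceaaa'
  #10 SA[10]=3  'dcacceaaa'
  #11 SA[11]=8  'eaaa'

SA = [11, 10, 9, 1, 5, 2, 0, 4, 6, 7, 3, 8]
[i] adj suffixes → lcp
  [1] 11/10 → 1 ('a')
  [2] 10/9 → 2 ('aa')
  [3] 9/1 → 2 ('aa')
  [4] 1/5 → 1 ('a')
  [5] 5/2 → 1 ('a')
  [6] 2/0 → 0 ('')
  [7] 0/4 → 2 ('ca')
  [8] 4/6 → 1 ('c')
  [9] 6/7 → 1 ('c')
  [10] 7/3 → 0 ('')
  [11] 3/8 → 0 ('')

[0, 1, 2, 2, 1, 1, 0, 2, 1, 1, 0, 0]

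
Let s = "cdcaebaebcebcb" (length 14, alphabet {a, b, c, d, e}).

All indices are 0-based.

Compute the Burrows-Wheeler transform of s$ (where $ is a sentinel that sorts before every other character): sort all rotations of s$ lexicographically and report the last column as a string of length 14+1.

rank  rotation         last
    0  $cdcaebaebcebcb  b
    1  aebaebcebcb$cdc  c
    2  aebcebcb$cdcaeb  b
    3  b$cdcaebaebcebc  c
    4  baebcebcb$cdcae  e
    5  bcb$cdcaebaebce  e
    6  bcebcb$cdcaebae  e
    7  caebaebcebcb$cd  d
    8  cb$cdcaebaebceb  b
    9  cdcaebaebcebcb$  $
   10  cebcb$cdcaebaeb  b
   11  dcaebaebcebcb$c  c
   12  ebaebcebcb$cdca  a
   13  ebcb$cdcaebaebc  c
   14  ebcebcb$cdcaeba  a

bcbceeedb$bcaca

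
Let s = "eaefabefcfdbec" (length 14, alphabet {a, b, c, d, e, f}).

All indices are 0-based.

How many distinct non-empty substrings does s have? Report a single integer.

95

rank | idx | suffix
   0 |   4 | abefcfdbec
   1 |   1 | aefabefcfdbec
   2 |  11 | bec
   3 |   5 | befcfdbec
   4 |  13 | c
   5 |   8 | cfdbec
   6 |  10 | dbec
   7 |   0 | eaefabefcfdbec
   8 |  12 | ec
   9 |   2 | efabefcfdbec
  10 |   6 | efcfdbec
  11 |   3 | fabefcfdbec
  12 |   7 | fcfdbec
  13 |   9 | fdbec

SA = [4, 1, 11, 5, 13, 8, 10, 0, 12, 2, 6, 3, 7, 9]
rank  pair      lcp
   1  s[4:],s[1:]  1  'a'
   2  s[1:],s[11:]  0  ''
   3  s[11:],s[5:]  2  'be'
   4  s[5:],s[13:]  0  ''
   5  s[13:],s[8:]  1  'c'
   6  s[8:],s[10:]  0  ''
   7  s[10:],s[0:]  0  ''
   8  s[0:],s[12:]  1  'e'
   9  s[12:],s[2:]  1  'e'
  10  s[2:],s[6:]  2  'ef'
  11  s[6:],s[3:]  0  ''
  12  s[3:],s[7:]  1  'f'
  13  s[7:],s[9:]  1  'f'

n(n+1)/2 = 14·15/2 = 105
Σ LCP = 0 + 1 + 0 + 2 + 0 + 1 + 0 + 0 + 1 + 1 + 2 + 0 + 1 + 1 = 10
distinct = 105 − 10 = 95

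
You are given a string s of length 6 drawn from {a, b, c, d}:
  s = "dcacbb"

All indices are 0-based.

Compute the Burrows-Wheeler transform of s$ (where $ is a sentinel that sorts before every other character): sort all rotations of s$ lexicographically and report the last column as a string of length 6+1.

rank  rotation last
    0  $dcacbb  b
    1  acbb$dc  c
    2  b$dcacb  b
    3  bb$dcac  c
    4  cacbb$d  d
    5  cbb$dca  a
    6  dcacbb$  $

bcbcda$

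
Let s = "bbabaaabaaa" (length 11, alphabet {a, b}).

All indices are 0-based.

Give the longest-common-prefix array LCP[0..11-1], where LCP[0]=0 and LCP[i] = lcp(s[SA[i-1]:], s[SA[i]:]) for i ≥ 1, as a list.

[0, 1, 2, 3, 2, 1, 5, 0, 4, 2, 1]

sorted suffixes:
  #0 SA[0]=10  'a'
  #1 SA[1]=9  'aa'
  #2 SA[2]=8  'aaa'
  #3 SA[3]=4  'aaabaaa'
  #4 SA[4]=5  'aabaaa'
  #5 SA[5]=6  'abaaa'
  #6 SA[6]=2  'abaaabaaa'
  #7 SA[7]=7  'baaa'
  #8 SA[8]=3  'baaabaaa'
  #9 SA[9]=1  'babaaabaaa'
  #10 SA[10]=0  'bbabaaabaaa'

SA = [10, 9, 8, 4, 5, 6, 2, 7, 3, 1, 0]
[i] adj suffixes → lcp
  [1] 10/9 → 1 ('a')
  [2] 9/8 → 2 ('aa')
  [3] 8/4 → 3 ('aaa')
  [4] 4/5 → 2 ('aa')
  [5] 5/6 → 1 ('a')
  [6] 6/2 → 5 ('abaaa')
  [7] 2/7 → 0 ('')
  [8] 7/3 → 4 ('baaa')
  [9] 3/1 → 2 ('ba')
  [10] 1/0 → 1 ('b')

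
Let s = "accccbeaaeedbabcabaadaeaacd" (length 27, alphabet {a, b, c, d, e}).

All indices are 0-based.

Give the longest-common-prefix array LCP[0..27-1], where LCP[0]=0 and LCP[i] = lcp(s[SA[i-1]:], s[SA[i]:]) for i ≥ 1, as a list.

rank | idx | suffix
   0 |  23 | aacd
   1 |  18 | aadaeaacd
   2 |   7 | aaeedbabcabaadaeaacd
   3 |  16 | abaadaeaacd
   4 |  13 | abcabaadaeaacd
   5 |   0 | accccbeaaeedbabcabaadaeaacd
   6 |  24 | acd
   7 |  19 | adaeaacd
   8 |  21 | aeaacd
   9 |   8 | aeedbabcabaadaeaacd
  10 |  17 | baadaeaacd
  11 |  12 | babcabaadaeaacd
  12 |  14 | bcabaadaeaacd
  13 |   5 | beaaeedbabcabaadaeaacd
  14 |  15 | cabaadaeaacd
  15 |   4 | cbeaaeedbabcabaadaeaacd
  16 |   3 | ccbeaaeedbabcabaadaeaacd
  17 |   2 | cccbeaaeedbabcabaadaeaacd
  18 |   1 | ccccbeaaeedbabcabaadaeaacd
  19 |  25 | cd
  20 |  26 | d
  21 |  20 | daeaacd
  22 |  11 | dbabcabaadaeaacd
  23 |  22 | eaacd
  24 |   6 | eaaeedbabcabaadaeaacd
  25 |  10 | edbabcabaadaeaacd
  26 |   9 | eedbabcabaadaeaacd

SA = [23, 18, 7, 16, 13, 0, 24, 19, 21, 8, 17, 12, 14, 5, 15, 4, 3, 2, 1, 25, 26, 20, 11, 22, 6, 10, 9]
rank  pair      lcp
   1  s[23:],s[18:]  2  'aa'
   2  s[18:],s[7:]  2  'aa'
   3  s[7:],s[16:]  1  'a'
   4  s[16:],s[13:]  2  'ab'
   5  s[13:],s[0:]  1  'a'
   6  s[0:],s[24:]  2  'ac'
   7  s[24:],s[19:]  1  'a'
   8  s[19:],s[21:]  1  'a'
   9  s[21:],s[8:]  2  'ae'
  10  s[8:],s[17:]  0  ''
  11  s[17:],s[12:]  2  'ba'
  12  s[12:],s[14:]  1  'b'
  13  s[14:],s[5:]  1  'b'
  14  s[5:],s[15:]  0  ''
  15  s[15:],s[4:]  1  'c'
  16  s[4:],s[3:]  1  'c'
  17  s[3:],s[2:]  2  'cc'
  18  s[2:],s[1:]  3  'ccc'
  19  s[1:],s[25:]  1  'c'
  20  s[25:],s[26:]  0  ''
  21  s[26:],s[20:]  1  'd'
  22  s[20:],s[11:]  1  'd'
  23  s[11:],s[22:]  0  ''
  24  s[22:],s[6:]  3  'eaa'
  25  s[6:],s[10:]  1  'e'
  26  s[10:],s[9:]  1  'e'

[0, 2, 2, 1, 2, 1, 2, 1, 1, 2, 0, 2, 1, 1, 0, 1, 1, 2, 3, 1, 0, 1, 1, 0, 3, 1, 1]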